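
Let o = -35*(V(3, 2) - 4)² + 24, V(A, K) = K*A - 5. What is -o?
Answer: 291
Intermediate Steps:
V(A, K) = -5 + A*K (V(A, K) = A*K - 5 = -5 + A*K)
o = -291 (o = -35*((-5 + 3*2) - 4)² + 24 = -35*((-5 + 6) - 4)² + 24 = -35*(1 - 4)² + 24 = -35*(-3)² + 24 = -35*9 + 24 = -315 + 24 = -291)
-o = -1*(-291) = 291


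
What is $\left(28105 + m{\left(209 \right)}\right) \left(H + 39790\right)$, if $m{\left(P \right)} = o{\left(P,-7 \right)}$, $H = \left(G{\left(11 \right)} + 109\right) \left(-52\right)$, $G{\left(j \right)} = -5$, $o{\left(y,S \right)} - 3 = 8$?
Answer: $966684312$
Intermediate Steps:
$o{\left(y,S \right)} = 11$ ($o{\left(y,S \right)} = 3 + 8 = 11$)
$H = -5408$ ($H = \left(-5 + 109\right) \left(-52\right) = 104 \left(-52\right) = -5408$)
$m{\left(P \right)} = 11$
$\left(28105 + m{\left(209 \right)}\right) \left(H + 39790\right) = \left(28105 + 11\right) \left(-5408 + 39790\right) = 28116 \cdot 34382 = 966684312$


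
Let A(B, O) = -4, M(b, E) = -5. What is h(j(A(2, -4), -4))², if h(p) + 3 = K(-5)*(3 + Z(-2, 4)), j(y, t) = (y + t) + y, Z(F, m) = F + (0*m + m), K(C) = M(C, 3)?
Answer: 784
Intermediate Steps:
K(C) = -5
Z(F, m) = F + m (Z(F, m) = F + (0 + m) = F + m)
j(y, t) = t + 2*y (j(y, t) = (t + y) + y = t + 2*y)
h(p) = -28 (h(p) = -3 - 5*(3 + (-2 + 4)) = -3 - 5*(3 + 2) = -3 - 5*5 = -3 - 25 = -28)
h(j(A(2, -4), -4))² = (-28)² = 784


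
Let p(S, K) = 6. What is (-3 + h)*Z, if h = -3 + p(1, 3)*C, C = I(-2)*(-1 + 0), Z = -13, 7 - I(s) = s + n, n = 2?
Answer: 624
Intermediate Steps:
I(s) = 5 - s (I(s) = 7 - (s + 2) = 7 - (2 + s) = 7 + (-2 - s) = 5 - s)
C = -7 (C = (5 - 1*(-2))*(-1 + 0) = (5 + 2)*(-1) = 7*(-1) = -7)
h = -45 (h = -3 + 6*(-7) = -3 - 42 = -45)
(-3 + h)*Z = (-3 - 45)*(-13) = -48*(-13) = 624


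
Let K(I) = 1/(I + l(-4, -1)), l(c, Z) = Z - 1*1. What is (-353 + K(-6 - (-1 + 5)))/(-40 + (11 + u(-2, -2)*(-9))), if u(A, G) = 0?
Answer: 4237/348 ≈ 12.175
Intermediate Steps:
l(c, Z) = -1 + Z (l(c, Z) = Z - 1 = -1 + Z)
K(I) = 1/(-2 + I) (K(I) = 1/(I + (-1 - 1)) = 1/(I - 2) = 1/(-2 + I))
(-353 + K(-6 - (-1 + 5)))/(-40 + (11 + u(-2, -2)*(-9))) = (-353 + 1/(-2 + (-6 - (-1 + 5))))/(-40 + (11 + 0*(-9))) = (-353 + 1/(-2 + (-6 - 1*4)))/(-40 + (11 + 0)) = (-353 + 1/(-2 + (-6 - 4)))/(-40 + 11) = (-353 + 1/(-2 - 10))/(-29) = (-353 + 1/(-12))*(-1/29) = (-353 - 1/12)*(-1/29) = -4237/12*(-1/29) = 4237/348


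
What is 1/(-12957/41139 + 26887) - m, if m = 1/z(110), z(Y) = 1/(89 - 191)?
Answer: 5372445591/52671016 ≈ 102.00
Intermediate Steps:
z(Y) = -1/102 (z(Y) = 1/(-102) = -1/102)
m = -102 (m = 1/(-1/102) = -102)
1/(-12957/41139 + 26887) - m = 1/(-12957/41139 + 26887) - 1*(-102) = 1/(-12957*1/41139 + 26887) + 102 = 1/(-617/1959 + 26887) + 102 = 1/(52671016/1959) + 102 = 1959/52671016 + 102 = 5372445591/52671016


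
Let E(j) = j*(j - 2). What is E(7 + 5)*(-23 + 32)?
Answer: 1080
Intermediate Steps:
E(j) = j*(-2 + j)
E(7 + 5)*(-23 + 32) = ((7 + 5)*(-2 + (7 + 5)))*(-23 + 32) = (12*(-2 + 12))*9 = (12*10)*9 = 120*9 = 1080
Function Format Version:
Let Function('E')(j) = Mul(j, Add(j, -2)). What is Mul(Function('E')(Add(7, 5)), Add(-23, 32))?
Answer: 1080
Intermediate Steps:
Function('E')(j) = Mul(j, Add(-2, j))
Mul(Function('E')(Add(7, 5)), Add(-23, 32)) = Mul(Mul(Add(7, 5), Add(-2, Add(7, 5))), Add(-23, 32)) = Mul(Mul(12, Add(-2, 12)), 9) = Mul(Mul(12, 10), 9) = Mul(120, 9) = 1080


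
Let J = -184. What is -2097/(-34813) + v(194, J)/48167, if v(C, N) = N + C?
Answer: 101354329/1676837771 ≈ 0.060444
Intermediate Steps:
v(C, N) = C + N
-2097/(-34813) + v(194, J)/48167 = -2097/(-34813) + (194 - 184)/48167 = -2097*(-1/34813) + 10*(1/48167) = 2097/34813 + 10/48167 = 101354329/1676837771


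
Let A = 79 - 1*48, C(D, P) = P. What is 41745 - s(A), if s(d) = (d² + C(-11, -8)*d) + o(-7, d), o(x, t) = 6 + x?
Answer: 41033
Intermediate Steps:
A = 31 (A = 79 - 48 = 31)
s(d) = -1 + d² - 8*d (s(d) = (d² - 8*d) + (6 - 7) = (d² - 8*d) - 1 = -1 + d² - 8*d)
41745 - s(A) = 41745 - (-1 + 31² - 8*31) = 41745 - (-1 + 961 - 248) = 41745 - 1*712 = 41745 - 712 = 41033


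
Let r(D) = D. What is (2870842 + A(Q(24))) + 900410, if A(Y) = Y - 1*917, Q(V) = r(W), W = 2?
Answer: 3770337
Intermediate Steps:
Q(V) = 2
A(Y) = -917 + Y (A(Y) = Y - 917 = -917 + Y)
(2870842 + A(Q(24))) + 900410 = (2870842 + (-917 + 2)) + 900410 = (2870842 - 915) + 900410 = 2869927 + 900410 = 3770337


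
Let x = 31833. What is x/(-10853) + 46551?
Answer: 505186170/10853 ≈ 46548.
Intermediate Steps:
x/(-10853) + 46551 = 31833/(-10853) + 46551 = 31833*(-1/10853) + 46551 = -31833/10853 + 46551 = 505186170/10853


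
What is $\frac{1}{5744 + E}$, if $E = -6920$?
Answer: $- \frac{1}{1176} \approx -0.00085034$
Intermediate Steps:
$\frac{1}{5744 + E} = \frac{1}{5744 - 6920} = \frac{1}{-1176} = - \frac{1}{1176}$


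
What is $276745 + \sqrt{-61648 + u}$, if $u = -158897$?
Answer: $276745 + 39 i \sqrt{145} \approx 2.7675 \cdot 10^{5} + 469.62 i$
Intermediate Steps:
$276745 + \sqrt{-61648 + u} = 276745 + \sqrt{-61648 - 158897} = 276745 + \sqrt{-220545} = 276745 + 39 i \sqrt{145}$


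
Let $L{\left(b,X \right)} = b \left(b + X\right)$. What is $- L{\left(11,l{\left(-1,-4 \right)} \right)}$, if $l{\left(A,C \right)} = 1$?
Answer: $-132$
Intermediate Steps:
$L{\left(b,X \right)} = b \left(X + b\right)$
$- L{\left(11,l{\left(-1,-4 \right)} \right)} = - 11 \left(1 + 11\right) = - 11 \cdot 12 = \left(-1\right) 132 = -132$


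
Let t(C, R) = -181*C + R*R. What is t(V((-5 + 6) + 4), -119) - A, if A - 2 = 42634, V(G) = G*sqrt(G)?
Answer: -28475 - 905*sqrt(5) ≈ -30499.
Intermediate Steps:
V(G) = G**(3/2)
A = 42636 (A = 2 + 42634 = 42636)
t(C, R) = R**2 - 181*C (t(C, R) = -181*C + R**2 = R**2 - 181*C)
t(V((-5 + 6) + 4), -119) - A = ((-119)**2 - 181*((-5 + 6) + 4)**(3/2)) - 1*42636 = (14161 - 181*(1 + 4)**(3/2)) - 42636 = (14161 - 905*sqrt(5)) - 42636 = -28475 - 905*sqrt(5)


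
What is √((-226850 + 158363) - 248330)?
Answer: I*√316817 ≈ 562.87*I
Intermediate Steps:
√((-226850 + 158363) - 248330) = √(-68487 - 248330) = √(-316817) = I*√316817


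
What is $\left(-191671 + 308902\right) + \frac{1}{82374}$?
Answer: $\frac{9656786395}{82374} \approx 1.1723 \cdot 10^{5}$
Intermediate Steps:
$\left(-191671 + 308902\right) + \frac{1}{82374} = 117231 + \frac{1}{82374} = \frac{9656786395}{82374}$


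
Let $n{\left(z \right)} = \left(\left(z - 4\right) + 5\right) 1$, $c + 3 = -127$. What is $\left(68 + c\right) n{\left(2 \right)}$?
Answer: $-186$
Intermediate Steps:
$c = -130$ ($c = -3 - 127 = -130$)
$n{\left(z \right)} = 1 + z$ ($n{\left(z \right)} = \left(\left(z - 4\right) + 5\right) 1 = \left(\left(-4 + z\right) + 5\right) 1 = \left(1 + z\right) 1 = 1 + z$)
$\left(68 + c\right) n{\left(2 \right)} = \left(68 - 130\right) \left(1 + 2\right) = \left(-62\right) 3 = -186$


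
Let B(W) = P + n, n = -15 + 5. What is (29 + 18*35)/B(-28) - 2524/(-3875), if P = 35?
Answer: 104669/3875 ≈ 27.011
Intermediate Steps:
n = -10
B(W) = 25 (B(W) = 35 - 10 = 25)
(29 + 18*35)/B(-28) - 2524/(-3875) = (29 + 18*35)/25 - 2524/(-3875) = (29 + 630)*(1/25) - 2524*(-1/3875) = 659*(1/25) + 2524/3875 = 659/25 + 2524/3875 = 104669/3875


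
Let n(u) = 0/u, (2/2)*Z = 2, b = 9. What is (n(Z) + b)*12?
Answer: 108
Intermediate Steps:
Z = 2
n(u) = 0
(n(Z) + b)*12 = (0 + 9)*12 = 9*12 = 108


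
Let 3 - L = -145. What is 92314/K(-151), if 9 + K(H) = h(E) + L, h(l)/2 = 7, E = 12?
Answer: 92314/153 ≈ 603.36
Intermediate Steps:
h(l) = 14 (h(l) = 2*7 = 14)
L = 148 (L = 3 - 1*(-145) = 3 + 145 = 148)
K(H) = 153 (K(H) = -9 + (14 + 148) = -9 + 162 = 153)
92314/K(-151) = 92314/153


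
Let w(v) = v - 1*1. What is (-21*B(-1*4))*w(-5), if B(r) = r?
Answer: -504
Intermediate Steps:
w(v) = -1 + v (w(v) = v - 1 = -1 + v)
(-21*B(-1*4))*w(-5) = (-(-21)*4)*(-1 - 5) = -21*(-4)*(-6) = 84*(-6) = -504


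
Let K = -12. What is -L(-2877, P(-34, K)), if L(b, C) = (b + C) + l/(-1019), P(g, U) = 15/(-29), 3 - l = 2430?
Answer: 84963129/29551 ≈ 2875.1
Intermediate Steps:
l = -2427 (l = 3 - 1*2430 = 3 - 2430 = -2427)
P(g, U) = -15/29 (P(g, U) = 15*(-1/29) = -15/29)
L(b, C) = 2427/1019 + C + b (L(b, C) = (b + C) - 2427/(-1019) = (C + b) - 2427*(-1/1019) = (C + b) + 2427/1019 = 2427/1019 + C + b)
-L(-2877, P(-34, K)) = -(2427/1019 - 15/29 - 2877) = -1*(-84963129/29551) = 84963129/29551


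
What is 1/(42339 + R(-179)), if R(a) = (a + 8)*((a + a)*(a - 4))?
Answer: -1/11160555 ≈ -8.9601e-8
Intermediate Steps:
R(a) = 2*a*(-4 + a)*(8 + a) (R(a) = (8 + a)*((2*a)*(-4 + a)) = (8 + a)*(2*a*(-4 + a)) = 2*a*(-4 + a)*(8 + a))
1/(42339 + R(-179)) = 1/(42339 + 2*(-179)*(-32 + (-179)**2 + 4*(-179))) = 1/(42339 + 2*(-179)*(-32 + 32041 - 716)) = 1/(42339 + 2*(-179)*31293) = 1/(42339 - 11202894) = 1/(-11160555) = -1/11160555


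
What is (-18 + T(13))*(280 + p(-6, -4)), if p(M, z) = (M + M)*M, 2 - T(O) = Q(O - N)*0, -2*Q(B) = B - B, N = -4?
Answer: -5632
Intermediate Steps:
Q(B) = 0 (Q(B) = -(B - B)/2 = -1/2*0 = 0)
T(O) = 2 (T(O) = 2 - 0*0 = 2 - 1*0 = 2 + 0 = 2)
p(M, z) = 2*M**2 (p(M, z) = (2*M)*M = 2*M**2)
(-18 + T(13))*(280 + p(-6, -4)) = (-18 + 2)*(280 + 2*(-6)**2) = -16*(280 + 2*36) = -16*(280 + 72) = -16*352 = -5632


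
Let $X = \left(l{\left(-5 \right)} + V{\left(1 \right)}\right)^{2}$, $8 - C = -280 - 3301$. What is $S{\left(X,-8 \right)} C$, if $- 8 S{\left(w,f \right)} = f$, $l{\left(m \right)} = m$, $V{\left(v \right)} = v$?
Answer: $3589$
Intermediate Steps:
$C = 3589$ ($C = 8 - \left(-280 - 3301\right) = 8 - -3581 = 8 + 3581 = 3589$)
$X = 16$ ($X = \left(-5 + 1\right)^{2} = \left(-4\right)^{2} = 16$)
$S{\left(w,f \right)} = - \frac{f}{8}$
$S{\left(X,-8 \right)} C = \left(- \frac{1}{8}\right) \left(-8\right) 3589 = 1 \cdot 3589 = 3589$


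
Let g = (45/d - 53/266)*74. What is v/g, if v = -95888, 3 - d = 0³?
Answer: -12753104/145669 ≈ -87.548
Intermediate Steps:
d = 3 (d = 3 - 1*0³ = 3 - 1*0 = 3 + 0 = 3)
g = 145669/133 (g = (45/3 - 53/266)*74 = (45*(⅓) - 53*1/266)*74 = (15 - 53/266)*74 = (3937/266)*74 = 145669/133 ≈ 1095.3)
v/g = -95888/145669/133 = -95888*133/145669 = -12753104/145669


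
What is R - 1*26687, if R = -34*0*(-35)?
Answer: -26687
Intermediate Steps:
R = 0 (R = 0*(-35) = 0)
R - 1*26687 = 0 - 1*26687 = 0 - 26687 = -26687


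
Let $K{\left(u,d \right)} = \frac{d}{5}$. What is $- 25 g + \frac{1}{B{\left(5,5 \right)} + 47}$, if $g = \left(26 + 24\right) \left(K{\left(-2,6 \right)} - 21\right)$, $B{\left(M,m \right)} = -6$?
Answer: $\frac{1014751}{41} \approx 24750.0$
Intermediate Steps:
$K{\left(u,d \right)} = \frac{d}{5}$ ($K{\left(u,d \right)} = d \frac{1}{5} = \frac{d}{5}$)
$g = -990$ ($g = \left(26 + 24\right) \left(\frac{1}{5} \cdot 6 - 21\right) = 50 \left(\frac{6}{5} - 21\right) = 50 \left(- \frac{99}{5}\right) = -990$)
$- 25 g + \frac{1}{B{\left(5,5 \right)} + 47} = \left(-25\right) \left(-990\right) + \frac{1}{-6 + 47} = 24750 + \frac{1}{41} = \frac{1014751}{41}$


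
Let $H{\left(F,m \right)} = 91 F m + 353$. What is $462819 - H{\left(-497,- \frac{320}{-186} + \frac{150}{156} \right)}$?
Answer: $\frac{108579991}{186} \approx 5.8376 \cdot 10^{5}$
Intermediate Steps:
$H{\left(F,m \right)} = 353 + 91 F m$ ($H{\left(F,m \right)} = 91 F m + 353 = 353 + 91 F m$)
$462819 - H{\left(-497,- \frac{320}{-186} + \frac{150}{156} \right)} = 462819 - \left(353 + 91 \left(-497\right) \left(- \frac{320}{-186} + \frac{150}{156}\right)\right) = 462819 - \left(353 + 91 \left(-497\right) \left(\left(-320\right) \left(- \frac{1}{186}\right) + 150 \cdot \frac{1}{156}\right)\right) = 462819 - \left(353 + 91 \left(-497\right) \left(\frac{160}{93} + \frac{25}{26}\right)\right) = 462819 - \left(353 + 91 \left(-497\right) \frac{6485}{2418}\right) = 462819 - \left(353 - \frac{22561315}{186}\right) = 462819 - - \frac{22495657}{186} = 462819 + \frac{22495657}{186} = \frac{108579991}{186}$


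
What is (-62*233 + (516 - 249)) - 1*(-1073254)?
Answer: 1059075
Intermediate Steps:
(-62*233 + (516 - 249)) - 1*(-1073254) = (-14446 + 267) + 1073254 = -14179 + 1073254 = 1059075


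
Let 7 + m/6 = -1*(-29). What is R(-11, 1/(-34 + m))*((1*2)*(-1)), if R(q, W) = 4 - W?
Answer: -391/49 ≈ -7.9796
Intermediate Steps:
m = 132 (m = -42 + 6*(-1*(-29)) = -42 + 6*29 = -42 + 174 = 132)
R(-11, 1/(-34 + m))*((1*2)*(-1)) = (4 - 1/(-34 + 132))*((1*2)*(-1)) = (4 - 1/98)*(2*(-1)) = (4 - 1*1/98)*(-2) = (4 - 1/98)*(-2) = (391/98)*(-2) = -391/49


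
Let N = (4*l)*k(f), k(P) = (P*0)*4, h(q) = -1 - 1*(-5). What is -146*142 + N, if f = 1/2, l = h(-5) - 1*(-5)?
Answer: -20732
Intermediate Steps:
h(q) = 4 (h(q) = -1 + 5 = 4)
l = 9 (l = 4 - 1*(-5) = 4 + 5 = 9)
f = 1/2 ≈ 0.50000
k(P) = 0 (k(P) = 0*4 = 0)
N = 0 (N = (4*9)*0 = 36*0 = 0)
-146*142 + N = -146*142 + 0 = -20732 + 0 = -20732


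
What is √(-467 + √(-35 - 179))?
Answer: √(-467 + I*√214) ≈ 0.3384 + 21.613*I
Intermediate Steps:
√(-467 + √(-35 - 179)) = √(-467 + √(-214)) = √(-467 + I*√214)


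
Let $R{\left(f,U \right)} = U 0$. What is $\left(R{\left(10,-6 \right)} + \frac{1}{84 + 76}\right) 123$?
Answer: $\frac{123}{160} \approx 0.76875$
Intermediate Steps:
$R{\left(f,U \right)} = 0$
$\left(R{\left(10,-6 \right)} + \frac{1}{84 + 76}\right) 123 = \left(0 + \frac{1}{84 + 76}\right) 123 = \left(0 + \frac{1}{160}\right) 123 = \frac{1}{160} \cdot 123 = \frac{123}{160}$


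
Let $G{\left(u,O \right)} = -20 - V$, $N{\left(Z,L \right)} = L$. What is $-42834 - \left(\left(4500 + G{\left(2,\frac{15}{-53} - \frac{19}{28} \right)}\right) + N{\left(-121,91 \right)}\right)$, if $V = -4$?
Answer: $-47409$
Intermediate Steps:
$G{\left(u,O \right)} = -16$ ($G{\left(u,O \right)} = -20 - -4 = -20 + 4 = -16$)
$-42834 - \left(\left(4500 + G{\left(2,\frac{15}{-53} - \frac{19}{28} \right)}\right) + N{\left(-121,91 \right)}\right) = -42834 - \left(\left(4500 - 16\right) + 91\right) = -42834 - \left(4484 + 91\right) = -42834 - 4575 = -47409$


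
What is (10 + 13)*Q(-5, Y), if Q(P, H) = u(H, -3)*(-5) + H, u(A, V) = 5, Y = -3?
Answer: -644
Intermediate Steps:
Q(P, H) = -25 + H (Q(P, H) = 5*(-5) + H = -25 + H)
(10 + 13)*Q(-5, Y) = (10 + 13)*(-25 - 3) = 23*(-28) = -644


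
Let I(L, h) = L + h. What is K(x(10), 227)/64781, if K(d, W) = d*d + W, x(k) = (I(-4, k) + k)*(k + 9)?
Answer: 92643/64781 ≈ 1.4301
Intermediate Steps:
x(k) = (-4 + 2*k)*(9 + k) (x(k) = ((-4 + k) + k)*(k + 9) = (-4 + 2*k)*(9 + k))
K(d, W) = W + d**2 (K(d, W) = d**2 + W = W + d**2)
K(x(10), 227)/64781 = (227 + (-36 + 2*10**2 + 14*10)**2)/64781 = (227 + (-36 + 2*100 + 140)**2)*(1/64781) = (227 + (-36 + 200 + 140)**2)*(1/64781) = (227 + 304**2)*(1/64781) = (227 + 92416)*(1/64781) = 92643*(1/64781) = 92643/64781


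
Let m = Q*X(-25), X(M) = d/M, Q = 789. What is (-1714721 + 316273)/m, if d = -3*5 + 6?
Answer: -34961200/7101 ≈ -4923.4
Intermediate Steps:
d = -9 (d = -15 + 6 = -9)
X(M) = -9/M
m = 7101/25 (m = 789*(-9/(-25)) = 789*(-9*(-1/25)) = 789*(9/25) = 7101/25 ≈ 284.04)
(-1714721 + 316273)/m = (-1714721 + 316273)/(7101/25) = -1398448*25/7101 = -34961200/7101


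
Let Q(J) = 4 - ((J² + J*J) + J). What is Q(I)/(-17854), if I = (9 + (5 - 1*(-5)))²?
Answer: 260999/17854 ≈ 14.619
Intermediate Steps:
I = 361 (I = (9 + (5 + 5))² = (9 + 10)² = 19² = 361)
Q(J) = 4 - J - 2*J² (Q(J) = 4 - ((J² + J²) + J) = 4 - (2*J² + J) = 4 - (J + 2*J²) = 4 + (-J - 2*J²) = 4 - J - 2*J²)
Q(I)/(-17854) = (4 - 1*361 - 2*361²)/(-17854) = (4 - 361 - 2*130321)*(-1/17854) = (4 - 361 - 260642)*(-1/17854) = -260999*(-1/17854) = 260999/17854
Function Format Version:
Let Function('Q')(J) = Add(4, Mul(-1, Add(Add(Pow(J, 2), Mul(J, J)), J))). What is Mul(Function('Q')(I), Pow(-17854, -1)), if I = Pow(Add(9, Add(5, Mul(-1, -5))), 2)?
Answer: Rational(260999, 17854) ≈ 14.619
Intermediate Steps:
I = 361 (I = Pow(Add(9, Add(5, 5)), 2) = Pow(Add(9, 10), 2) = Pow(19, 2) = 361)
Function('Q')(J) = Add(4, Mul(-1, J), Mul(-2, Pow(J, 2))) (Function('Q')(J) = Add(4, Mul(-1, Add(Add(Pow(J, 2), Pow(J, 2)), J))) = Add(4, Mul(-1, Add(Mul(2, Pow(J, 2)), J))) = Add(4, Mul(-1, Add(J, Mul(2, Pow(J, 2))))) = Add(4, Add(Mul(-1, J), Mul(-2, Pow(J, 2)))) = Add(4, Mul(-1, J), Mul(-2, Pow(J, 2))))
Mul(Function('Q')(I), Pow(-17854, -1)) = Mul(Add(4, Mul(-1, 361), Mul(-2, Pow(361, 2))), Pow(-17854, -1)) = Mul(Add(4, -361, Mul(-2, 130321)), Rational(-1, 17854)) = Mul(Add(4, -361, -260642), Rational(-1, 17854)) = Mul(-260999, Rational(-1, 17854)) = Rational(260999, 17854)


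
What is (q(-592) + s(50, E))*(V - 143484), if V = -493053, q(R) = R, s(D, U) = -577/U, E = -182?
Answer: 68215760679/182 ≈ 3.7481e+8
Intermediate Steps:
(q(-592) + s(50, E))*(V - 143484) = (-592 - 577/(-182))*(-493053 - 143484) = (-592 - 577*(-1/182))*(-636537) = (-592 + 577/182)*(-636537) = -107167/182*(-636537) = 68215760679/182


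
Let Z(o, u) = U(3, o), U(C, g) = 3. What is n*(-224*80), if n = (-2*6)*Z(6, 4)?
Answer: 645120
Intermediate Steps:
Z(o, u) = 3
n = -36 (n = -2*6*3 = -12*3 = -36)
n*(-224*80) = -(-8064)*80 = -36*(-17920) = 645120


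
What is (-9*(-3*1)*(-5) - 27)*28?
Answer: -4536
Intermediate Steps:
(-9*(-3*1)*(-5) - 27)*28 = (-(-27)*(-5) - 27)*28 = (-9*15 - 27)*28 = (-135 - 27)*28 = -162*28 = -4536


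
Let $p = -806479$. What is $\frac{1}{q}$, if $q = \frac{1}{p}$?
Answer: $-806479$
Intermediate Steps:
$q = - \frac{1}{806479}$ ($q = \frac{1}{-806479} = - \frac{1}{806479} \approx -1.24 \cdot 10^{-6}$)
$\frac{1}{q} = \frac{1}{- \frac{1}{806479}} = -806479$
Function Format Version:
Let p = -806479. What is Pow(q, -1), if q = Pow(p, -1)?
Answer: -806479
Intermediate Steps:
q = Rational(-1, 806479) (q = Pow(-806479, -1) = Rational(-1, 806479) ≈ -1.2400e-6)
Pow(q, -1) = Pow(Rational(-1, 806479), -1) = -806479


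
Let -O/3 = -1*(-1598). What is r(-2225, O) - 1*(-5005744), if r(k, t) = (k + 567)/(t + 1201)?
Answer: 17985639850/3593 ≈ 5.0057e+6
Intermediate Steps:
O = -4794 (O = -(-3)*(-1598) = -3*1598 = -4794)
r(k, t) = (567 + k)/(1201 + t)
r(-2225, O) - 1*(-5005744) = (567 - 2225)/(1201 - 4794) - 1*(-5005744) = -1658/(-3593) + 5005744 = -1/3593*(-1658) + 5005744 = 1658/3593 + 5005744 = 17985639850/3593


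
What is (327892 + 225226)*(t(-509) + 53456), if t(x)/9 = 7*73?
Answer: 32111265490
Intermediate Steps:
t(x) = 4599 (t(x) = 9*(7*73) = 9*511 = 4599)
(327892 + 225226)*(t(-509) + 53456) = (327892 + 225226)*(4599 + 53456) = 553118*58055 = 32111265490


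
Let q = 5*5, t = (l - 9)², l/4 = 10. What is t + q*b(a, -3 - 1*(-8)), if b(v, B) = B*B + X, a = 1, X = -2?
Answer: 1536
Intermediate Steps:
l = 40 (l = 4*10 = 40)
b(v, B) = -2 + B² (b(v, B) = B*B - 2 = B² - 2 = -2 + B²)
t = 961 (t = (40 - 9)² = 31² = 961)
q = 25
t + q*b(a, -3 - 1*(-8)) = 961 + 25*(-2 + (-3 - 1*(-8))²) = 961 + 25*(-2 + (-3 + 8)²) = 961 + 25*(-2 + 5²) = 961 + 25*(-2 + 25) = 961 + 25*23 = 961 + 575 = 1536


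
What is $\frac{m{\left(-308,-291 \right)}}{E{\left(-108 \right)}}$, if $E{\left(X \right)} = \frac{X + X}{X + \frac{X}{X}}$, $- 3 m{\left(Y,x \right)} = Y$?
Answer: $\frac{8239}{162} \approx 50.858$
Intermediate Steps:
$m{\left(Y,x \right)} = - \frac{Y}{3}$
$E{\left(X \right)} = \frac{2 X}{1 + X}$ ($E{\left(X \right)} = \frac{2 X}{X + 1} = \frac{2 X}{1 + X}$)
$\frac{m{\left(-308,-291 \right)}}{E{\left(-108 \right)}} = \frac{\left(- \frac{1}{3}\right) \left(-308\right)}{2 \left(-108\right) \frac{1}{1 - 108}} = \frac{308}{3 \cdot 2 \left(-108\right) \frac{1}{-107}} = \frac{308}{3 \cdot 2 \left(-108\right) \left(- \frac{1}{107}\right)} = \frac{308}{3 \cdot \frac{216}{107}} = \frac{308}{3} \cdot \frac{107}{216} = \frac{8239}{162}$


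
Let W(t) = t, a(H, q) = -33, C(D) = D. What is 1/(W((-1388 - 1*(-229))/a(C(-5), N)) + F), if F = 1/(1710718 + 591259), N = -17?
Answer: 75965241/2667991376 ≈ 0.028473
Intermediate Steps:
F = 1/2301977 ≈ 4.3441e-7
1/(W((-1388 - 1*(-229))/a(C(-5), N)) + F) = 1/((-1388 - 1*(-229))/(-33) + 1/2301977) = 1/((-1388 + 229)*(-1/33) + 1/2301977) = 1/(-1159*(-1/33) + 1/2301977) = 1/(1159/33 + 1/2301977) = 1/(2667991376/75965241) = 75965241/2667991376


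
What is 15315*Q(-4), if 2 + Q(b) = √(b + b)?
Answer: -30630 + 30630*I*√2 ≈ -30630.0 + 43317.0*I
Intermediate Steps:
Q(b) = -2 + √2*√b (Q(b) = -2 + √(b + b) = -2 + √(2*b) = -2 + √2*√b)
15315*Q(-4) = 15315*(-2 + √2*√(-4)) = 15315*(-2 + √2*(2*I)) = 15315*(-2 + 2*I*√2) = -30630 + 30630*I*√2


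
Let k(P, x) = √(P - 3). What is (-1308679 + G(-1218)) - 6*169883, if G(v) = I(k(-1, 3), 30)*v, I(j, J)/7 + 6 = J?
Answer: -2532601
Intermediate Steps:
k(P, x) = √(-3 + P)
I(j, J) = -42 + 7*J
G(v) = 168*v (G(v) = (-42 + 7*30)*v = (-42 + 210)*v = 168*v)
(-1308679 + G(-1218)) - 6*169883 = (-1308679 + 168*(-1218)) - 6*169883 = (-1308679 - 204624) - 1019298 = -1513303 - 1019298 = -2532601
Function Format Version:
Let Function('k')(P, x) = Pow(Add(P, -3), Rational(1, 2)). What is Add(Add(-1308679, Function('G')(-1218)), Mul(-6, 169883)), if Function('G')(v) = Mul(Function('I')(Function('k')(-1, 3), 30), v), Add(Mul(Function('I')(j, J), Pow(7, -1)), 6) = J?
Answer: -2532601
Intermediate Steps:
Function('k')(P, x) = Pow(Add(-3, P), Rational(1, 2))
Function('I')(j, J) = Add(-42, Mul(7, J))
Function('G')(v) = Mul(168, v) (Function('G')(v) = Mul(Add(-42, Mul(7, 30)), v) = Mul(Add(-42, 210), v) = Mul(168, v))
Add(Add(-1308679, Function('G')(-1218)), Mul(-6, 169883)) = Add(Add(-1308679, Mul(168, -1218)), Mul(-6, 169883)) = Add(Add(-1308679, -204624), -1019298) = Add(-1513303, -1019298) = -2532601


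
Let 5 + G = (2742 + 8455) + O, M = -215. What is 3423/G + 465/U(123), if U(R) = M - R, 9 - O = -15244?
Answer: -3713317/2979470 ≈ -1.2463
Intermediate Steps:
O = 15253 (O = 9 - 1*(-15244) = 9 + 15244 = 15253)
U(R) = -215 - R
G = 26445 (G = -5 + ((2742 + 8455) + 15253) = -5 + (11197 + 15253) = -5 + 26450 = 26445)
3423/G + 465/U(123) = 3423/26445 + 465/(-215 - 1*123) = 3423*(1/26445) + 465/(-215 - 123) = 1141/8815 + 465/(-338) = 1141/8815 + 465*(-1/338) = 1141/8815 - 465/338 = -3713317/2979470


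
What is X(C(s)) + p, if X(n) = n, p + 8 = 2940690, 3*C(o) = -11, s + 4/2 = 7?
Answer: 8822035/3 ≈ 2.9407e+6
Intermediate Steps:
s = 5 (s = -2 + 7 = 5)
C(o) = -11/3 (C(o) = (⅓)*(-11) = -11/3)
p = 2940682 (p = -8 + 2940690 = 2940682)
X(C(s)) + p = -11/3 + 2940682 = 8822035/3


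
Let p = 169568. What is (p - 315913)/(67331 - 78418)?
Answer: 146345/11087 ≈ 13.200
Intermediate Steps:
(p - 315913)/(67331 - 78418) = (169568 - 315913)/(67331 - 78418) = -146345/(-11087) = -146345*(-1/11087) = 146345/11087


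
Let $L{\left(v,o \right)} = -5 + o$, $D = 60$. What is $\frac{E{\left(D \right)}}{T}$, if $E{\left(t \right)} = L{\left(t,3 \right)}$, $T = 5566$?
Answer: $- \frac{1}{2783} \approx -0.00035932$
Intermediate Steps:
$E{\left(t \right)} = -2$ ($E{\left(t \right)} = -5 + 3 = -2$)
$\frac{E{\left(D \right)}}{T} = - \frac{2}{5566} = \left(-2\right) \frac{1}{5566} = - \frac{1}{2783}$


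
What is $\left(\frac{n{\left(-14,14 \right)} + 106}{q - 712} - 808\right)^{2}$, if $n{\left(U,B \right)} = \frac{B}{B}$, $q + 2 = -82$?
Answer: $\frac{413802725625}{633616} \approx 6.5308 \cdot 10^{5}$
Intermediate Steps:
$q = -84$ ($q = -2 - 82 = -84$)
$n{\left(U,B \right)} = 1$
$\left(\frac{n{\left(-14,14 \right)} + 106}{q - 712} - 808\right)^{2} = \left(\frac{1 + 106}{-84 - 712} - 808\right)^{2} = \left(\frac{107}{-796} - 808\right)^{2} = \left(107 \left(- \frac{1}{796}\right) - 808\right)^{2} = \left(- \frac{107}{796} - 808\right)^{2} = \left(- \frac{643275}{796}\right)^{2} = \frac{413802725625}{633616}$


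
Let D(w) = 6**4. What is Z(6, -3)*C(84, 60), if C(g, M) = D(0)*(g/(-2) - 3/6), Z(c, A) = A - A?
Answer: 0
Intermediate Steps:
D(w) = 1296
Z(c, A) = 0
C(g, M) = -648 - 648*g (C(g, M) = 1296*(g/(-2) - 3/6) = 1296*(g*(-1/2) - 3*1/6) = 1296*(-g/2 - 1/2) = 1296*(-1/2 - g/2) = -648 - 648*g)
Z(6, -3)*C(84, 60) = 0*(-648 - 648*84) = 0*(-648 - 54432) = 0*(-55080) = 0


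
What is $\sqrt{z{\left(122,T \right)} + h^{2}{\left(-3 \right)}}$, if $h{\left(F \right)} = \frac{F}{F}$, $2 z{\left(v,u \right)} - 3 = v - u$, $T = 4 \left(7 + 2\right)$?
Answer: $\frac{\sqrt{182}}{2} \approx 6.7454$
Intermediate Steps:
$T = 36$ ($T = 4 \cdot 9 = 36$)
$z{\left(v,u \right)} = \frac{3}{2} + \frac{v}{2} - \frac{u}{2}$ ($z{\left(v,u \right)} = \frac{3}{2} + \frac{v - u}{2} = \frac{3}{2} - \left(\frac{u}{2} - \frac{v}{2}\right) = \frac{3}{2} + \frac{v}{2} - \frac{u}{2}$)
$h{\left(F \right)} = 1$
$\sqrt{z{\left(122,T \right)} + h^{2}{\left(-3 \right)}} = \sqrt{\left(\frac{3}{2} + \frac{1}{2} \cdot 122 - 18\right) + 1^{2}} = \sqrt{\left(\frac{3}{2} + 61 - 18\right) + 1} = \sqrt{\frac{89}{2} + 1} = \sqrt{\frac{91}{2}} = \frac{\sqrt{182}}{2}$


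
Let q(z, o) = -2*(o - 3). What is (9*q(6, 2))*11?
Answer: 198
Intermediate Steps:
q(z, o) = 6 - 2*o (q(z, o) = -2*(-3 + o) = 6 - 2*o)
(9*q(6, 2))*11 = (9*(6 - 2*2))*11 = (9*(6 - 4))*11 = (9*2)*11 = 18*11 = 198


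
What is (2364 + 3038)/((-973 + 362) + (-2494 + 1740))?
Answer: -5402/1365 ≈ -3.9575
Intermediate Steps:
(2364 + 3038)/((-973 + 362) + (-2494 + 1740)) = 5402/(-611 - 754) = 5402/(-1365) = 5402*(-1/1365) = -5402/1365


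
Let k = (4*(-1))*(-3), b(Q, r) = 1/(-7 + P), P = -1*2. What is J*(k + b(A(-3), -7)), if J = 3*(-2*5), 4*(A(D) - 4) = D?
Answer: -1070/3 ≈ -356.67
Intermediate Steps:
P = -2
A(D) = 4 + D/4
b(Q, r) = -1/9 (b(Q, r) = 1/(-7 - 2) = 1/(-9) = -1/9)
k = 12 (k = -4*(-3) = 12)
J = -30 (J = 3*(-10) = -30)
J*(k + b(A(-3), -7)) = -30*(12 - 1/9) = -30*107/9 = -1070/3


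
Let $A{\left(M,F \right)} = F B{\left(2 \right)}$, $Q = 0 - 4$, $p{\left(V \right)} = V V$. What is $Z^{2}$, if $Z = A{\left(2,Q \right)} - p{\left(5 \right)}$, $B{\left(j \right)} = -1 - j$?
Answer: $169$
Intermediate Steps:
$p{\left(V \right)} = V^{2}$
$Q = -4$
$A{\left(M,F \right)} = - 3 F$ ($A{\left(M,F \right)} = F \left(-1 - 2\right) = F \left(-3\right) = - 3 F$)
$Z = -13$ ($Z = \left(-3\right) \left(-4\right) - 5^{2} = 12 - 25 = -13$)
$Z^{2} = \left(-13\right)^{2} = 169$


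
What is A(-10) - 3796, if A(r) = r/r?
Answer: -3795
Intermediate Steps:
A(r) = 1
A(-10) - 3796 = 1 - 3796 = -3795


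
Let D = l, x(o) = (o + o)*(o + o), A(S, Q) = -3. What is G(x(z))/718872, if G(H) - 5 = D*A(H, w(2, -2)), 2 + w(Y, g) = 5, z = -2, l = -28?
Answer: 89/718872 ≈ 0.00012381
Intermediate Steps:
w(Y, g) = 3 (w(Y, g) = -2 + 5 = 3)
x(o) = 4*o**2 (x(o) = (2*o)*(2*o) = 4*o**2)
D = -28
G(H) = 89 (G(H) = 5 - 28*(-3) = 5 + 84 = 89)
G(x(z))/718872 = 89/718872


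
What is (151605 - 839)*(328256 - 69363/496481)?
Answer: 24570756829044118/496481 ≈ 4.9490e+10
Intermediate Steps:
(151605 - 839)*(328256 - 69363/496481) = 150766*(328256 - 69363*1/496481) = 150766*(328256 - 69363/496481) = 150766*(162972797773/496481) = 24570756829044118/496481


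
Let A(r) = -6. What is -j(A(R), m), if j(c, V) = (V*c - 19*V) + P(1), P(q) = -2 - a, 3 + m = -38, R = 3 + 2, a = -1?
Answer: -1024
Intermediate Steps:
R = 5
m = -41 (m = -3 - 38 = -41)
P(q) = -1 (P(q) = -2 - 1*(-1) = -2 + 1 = -1)
j(c, V) = -1 - 19*V + V*c (j(c, V) = (V*c - 19*V) - 1 = (-19*V + V*c) - 1 = -1 - 19*V + V*c)
-j(A(R), m) = -(-1 - 19*(-41) - 41*(-6)) = -(-1 + 779 + 246) = -1*1024 = -1024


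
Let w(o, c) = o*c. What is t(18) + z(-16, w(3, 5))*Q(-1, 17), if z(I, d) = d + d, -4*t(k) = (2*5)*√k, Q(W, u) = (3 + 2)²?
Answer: 750 - 15*√2/2 ≈ 739.39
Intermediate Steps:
Q(W, u) = 25 (Q(W, u) = 5² = 25)
w(o, c) = c*o
t(k) = -5*√k/2 (t(k) = -2*5*√k/4 = -5*√k/2)
z(I, d) = 2*d
t(18) + z(-16, w(3, 5))*Q(-1, 17) = -15*√2/2 + (2*(5*3))*25 = -15*√2/2 + (2*15)*25 = -15*√2/2 + 30*25 = -15*√2/2 + 750 = 750 - 15*√2/2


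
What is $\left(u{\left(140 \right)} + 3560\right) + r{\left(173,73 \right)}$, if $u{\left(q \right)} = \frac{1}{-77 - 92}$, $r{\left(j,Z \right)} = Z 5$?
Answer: $\frac{663324}{169} \approx 3925.0$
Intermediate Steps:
$r{\left(j,Z \right)} = 5 Z$
$u{\left(q \right)} = - \frac{1}{169}$ ($u{\left(q \right)} = \frac{1}{-169} = - \frac{1}{169}$)
$\left(u{\left(140 \right)} + 3560\right) + r{\left(173,73 \right)} = \left(- \frac{1}{169} + 3560\right) + 5 \cdot 73 = \frac{601639}{169} + 365 = \frac{663324}{169}$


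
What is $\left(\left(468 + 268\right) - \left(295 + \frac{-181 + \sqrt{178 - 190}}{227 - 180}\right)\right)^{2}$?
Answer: $\frac{437144452}{2209} - \frac{83632 i \sqrt{3}}{2209} \approx 1.9789 \cdot 10^{5} - 65.575 i$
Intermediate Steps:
$\left(\left(468 + 268\right) - \left(295 + \frac{-181 + \sqrt{178 - 190}}{227 - 180}\right)\right)^{2} = \left(736 - \left(295 + \frac{-181 + \sqrt{-12}}{47}\right)\right)^{2} = \left(736 - \left(295 + \left(-181 + 2 i \sqrt{3}\right) \frac{1}{47}\right)\right)^{2} = \left(736 - \left(\frac{13684}{47} + \frac{2 i \sqrt{3}}{47}\right)\right)^{2} = \left(\frac{20908}{47} - \frac{2 i \sqrt{3}}{47}\right)^{2}$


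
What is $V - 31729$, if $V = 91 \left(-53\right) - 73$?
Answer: $-36625$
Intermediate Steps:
$V = -4896$ ($V = -4823 - 73 = -4896$)
$V - 31729 = -4896 - 31729 = -36625$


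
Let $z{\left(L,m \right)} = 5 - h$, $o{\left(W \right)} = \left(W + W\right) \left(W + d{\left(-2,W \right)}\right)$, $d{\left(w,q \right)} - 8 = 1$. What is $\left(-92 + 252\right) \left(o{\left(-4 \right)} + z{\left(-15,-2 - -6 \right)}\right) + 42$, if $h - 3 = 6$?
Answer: $-6998$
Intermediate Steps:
$h = 9$ ($h = 3 + 6 = 9$)
$d{\left(w,q \right)} = 9$ ($d{\left(w,q \right)} = 8 + 1 = 9$)
$o{\left(W \right)} = 2 W \left(9 + W\right)$ ($o{\left(W \right)} = \left(W + W\right) \left(W + 9\right) = 2 W \left(9 + W\right)$)
$z{\left(L,m \right)} = -4$ ($z{\left(L,m \right)} = 5 - 9 = -4$)
$\left(-92 + 252\right) \left(o{\left(-4 \right)} + z{\left(-15,-2 - -6 \right)}\right) + 42 = \left(-92 + 252\right) \left(2 \left(-4\right) \left(9 - 4\right) - 4\right) + 42 = 160 \left(2 \left(-4\right) 5 - 4\right) + 42 = 160 \left(-40 - 4\right) + 42 = 160 \left(-44\right) + 42 = -7040 + 42 = -6998$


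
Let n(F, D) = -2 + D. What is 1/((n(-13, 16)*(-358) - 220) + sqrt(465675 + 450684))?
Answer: -1744/8819155 - sqrt(916359)/26457465 ≈ -0.00023393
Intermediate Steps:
1/((n(-13, 16)*(-358) - 220) + sqrt(465675 + 450684)) = 1/(((-2 + 16)*(-358) - 220) + sqrt(465675 + 450684)) = 1/((14*(-358) - 220) + sqrt(916359)) = 1/((-5012 - 220) + sqrt(916359)) = 1/(-5232 + sqrt(916359))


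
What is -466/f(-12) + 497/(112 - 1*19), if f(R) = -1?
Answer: 43835/93 ≈ 471.34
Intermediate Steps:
-466/f(-12) + 497/(112 - 1*19) = -466/(-1) + 497/(112 - 1*19) = -466*(-1) + 497/(112 - 19) = 466 + 497/93 = 43835/93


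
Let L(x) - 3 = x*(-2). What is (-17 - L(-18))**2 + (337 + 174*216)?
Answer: 41057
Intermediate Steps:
L(x) = 3 - 2*x (L(x) = 3 + x*(-2) = 3 - 2*x)
(-17 - L(-18))**2 + (337 + 174*216) = (-17 - (3 - 2*(-18)))**2 + (337 + 174*216) = (-17 - (3 + 36))**2 + (337 + 37584) = (-17 - 1*39)**2 + 37921 = (-17 - 39)**2 + 37921 = (-56)**2 + 37921 = 3136 + 37921 = 41057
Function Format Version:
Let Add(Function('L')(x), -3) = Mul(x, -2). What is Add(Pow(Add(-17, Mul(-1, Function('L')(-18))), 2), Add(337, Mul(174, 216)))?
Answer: 41057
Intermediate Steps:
Function('L')(x) = Add(3, Mul(-2, x)) (Function('L')(x) = Add(3, Mul(x, -2)) = Add(3, Mul(-2, x)))
Add(Pow(Add(-17, Mul(-1, Function('L')(-18))), 2), Add(337, Mul(174, 216))) = Add(Pow(Add(-17, Mul(-1, Add(3, Mul(-2, -18)))), 2), Add(337, Mul(174, 216))) = Add(Pow(Add(-17, Mul(-1, Add(3, 36))), 2), Add(337, 37584)) = Add(Pow(Add(-17, Mul(-1, 39)), 2), 37921) = Add(Pow(Add(-17, -39), 2), 37921) = Add(Pow(-56, 2), 37921) = Add(3136, 37921) = 41057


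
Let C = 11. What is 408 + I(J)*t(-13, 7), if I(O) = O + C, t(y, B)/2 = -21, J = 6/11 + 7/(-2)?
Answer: 771/11 ≈ 70.091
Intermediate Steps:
J = -65/22 (J = 6*(1/11) + 7*(-1/2) = 6/11 - 7/2 = -65/22 ≈ -2.9545)
t(y, B) = -42 (t(y, B) = 2*(-21) = -42)
I(O) = 11 + O (I(O) = O + 11 = 11 + O)
408 + I(J)*t(-13, 7) = 408 + (11 - 65/22)*(-42) = 408 + (177/22)*(-42) = 408 - 3717/11 = 771/11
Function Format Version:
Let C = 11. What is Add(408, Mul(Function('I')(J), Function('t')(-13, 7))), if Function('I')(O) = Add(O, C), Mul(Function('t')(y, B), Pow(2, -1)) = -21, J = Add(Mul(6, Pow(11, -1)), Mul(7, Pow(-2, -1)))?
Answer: Rational(771, 11) ≈ 70.091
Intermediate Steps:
J = Rational(-65, 22) (J = Add(Mul(6, Rational(1, 11)), Mul(7, Rational(-1, 2))) = Add(Rational(6, 11), Rational(-7, 2)) = Rational(-65, 22) ≈ -2.9545)
Function('t')(y, B) = -42 (Function('t')(y, B) = Mul(2, -21) = -42)
Function('I')(O) = Add(11, O) (Function('I')(O) = Add(O, 11) = Add(11, O))
Add(408, Mul(Function('I')(J), Function('t')(-13, 7))) = Add(408, Mul(Add(11, Rational(-65, 22)), -42)) = Add(408, Mul(Rational(177, 22), -42)) = Add(408, Rational(-3717, 11)) = Rational(771, 11)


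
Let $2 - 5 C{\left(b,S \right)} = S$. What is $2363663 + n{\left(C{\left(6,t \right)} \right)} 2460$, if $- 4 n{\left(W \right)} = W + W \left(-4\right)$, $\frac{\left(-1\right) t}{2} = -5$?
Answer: $2360711$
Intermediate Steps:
$t = 10$ ($t = \left(-2\right) \left(-5\right) = 10$)
$C{\left(b,S \right)} = \frac{2}{5} - \frac{S}{5}$
$n{\left(W \right)} = \frac{3 W}{4}$ ($n{\left(W \right)} = - \frac{W + W \left(-4\right)}{4} = - \frac{W - 4 W}{4} = - \frac{\left(-3\right) W}{4} = \frac{3 W}{4}$)
$2363663 + n{\left(C{\left(6,t \right)} \right)} 2460 = 2363663 + \frac{3 \left(\frac{2}{5} - 2\right)}{4} \cdot 2460 = 2363663 + \frac{3}{4} \left(- \frac{8}{5}\right) 2460 = 2363663 - 2952 = 2360711$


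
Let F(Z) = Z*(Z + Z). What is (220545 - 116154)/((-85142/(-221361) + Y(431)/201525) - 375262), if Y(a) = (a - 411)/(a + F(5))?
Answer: -149329947730357485/536806788022298252 ≈ -0.27818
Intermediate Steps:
F(Z) = 2*Z² (F(Z) = Z*(2*Z) = 2*Z²)
Y(a) = (-411 + a)/(50 + a) (Y(a) = (a - 411)/(a + 2*5²) = (-411 + a)/(a + 2*25) = (-411 + a)/(a + 50) = (-411 + a)/(50 + a))
(220545 - 116154)/((-85142/(-221361) + Y(431)/201525) - 375262) = (220545 - 116154)/((-85142/(-221361) + ((-411 + 431)/(50 + 431))/201525) - 375262) = 104391/((-85142*(-1/221361) + (20/481)*(1/201525)) - 375262) = 104391/((85142/221361 + ((1/481)*20)*(1/201525)) - 375262) = 104391/((85142/221361 + (20/481)*(1/201525)) - 375262) = 104391/((85142/221361 + 4/19386705) - 375262) = 104391/(550207907518/1430486801835 - 375262) = 104391/(-536806788022298252/1430486801835) = 104391*(-1430486801835/536806788022298252) = -149329947730357485/536806788022298252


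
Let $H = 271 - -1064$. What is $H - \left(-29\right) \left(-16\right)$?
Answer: $871$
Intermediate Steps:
$H = 1335$ ($H = 271 + 1064 = 1335$)
$H - \left(-29\right) \left(-16\right) = 1335 - \left(-29\right) \left(-16\right) = 1335 - 464 = 871$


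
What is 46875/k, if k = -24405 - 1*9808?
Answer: -46875/34213 ≈ -1.3701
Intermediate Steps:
k = -34213 (k = -24405 - 9808 = -34213)
46875/k = 46875/(-34213) = 46875*(-1/34213) = -46875/34213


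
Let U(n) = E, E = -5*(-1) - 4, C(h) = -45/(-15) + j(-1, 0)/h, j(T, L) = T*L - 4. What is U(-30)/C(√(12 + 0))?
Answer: 9/23 + 2*√3/23 ≈ 0.54192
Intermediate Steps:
j(T, L) = -4 + L*T (j(T, L) = L*T - 4 = -4 + L*T)
C(h) = 3 - 4/h (C(h) = -45/(-15) + (-4 + 0*(-1))/h = -45*(-1/15) + (-4 + 0)/h = 3 - 4/h)
E = 1 (E = 5 - 4 = 1)
U(n) = 1
U(-30)/C(√(12 + 0)) = 1/(3 - 4/√(12 + 0)) = 1/(3 - 4*√3/6) = 1/(3 - 2*√3/3)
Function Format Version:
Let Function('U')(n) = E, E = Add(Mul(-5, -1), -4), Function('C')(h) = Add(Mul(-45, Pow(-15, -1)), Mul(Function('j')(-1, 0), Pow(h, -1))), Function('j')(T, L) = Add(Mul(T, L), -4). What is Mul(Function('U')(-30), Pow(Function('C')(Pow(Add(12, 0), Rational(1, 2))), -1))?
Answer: Add(Rational(9, 23), Mul(Rational(2, 23), Pow(3, Rational(1, 2)))) ≈ 0.54192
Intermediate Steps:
Function('j')(T, L) = Add(-4, Mul(L, T)) (Function('j')(T, L) = Add(Mul(L, T), -4) = Add(-4, Mul(L, T)))
Function('C')(h) = Add(3, Mul(-4, Pow(h, -1))) (Function('C')(h) = Add(Mul(-45, Pow(-15, -1)), Mul(Add(-4, Mul(0, -1)), Pow(h, -1))) = Add(Mul(-45, Rational(-1, 15)), Mul(Add(-4, 0), Pow(h, -1))) = Add(3, Mul(-4, Pow(h, -1))))
E = 1 (E = Add(5, -4) = 1)
Function('U')(n) = 1
Mul(Function('U')(-30), Pow(Function('C')(Pow(Add(12, 0), Rational(1, 2))), -1)) = Mul(1, Pow(Add(3, Mul(-4, Pow(Pow(Add(12, 0), Rational(1, 2)), -1))), -1)) = Mul(1, Pow(Add(3, Mul(-4, Pow(Pow(12, Rational(1, 2)), -1))), -1)) = Mul(1, Pow(Add(3, Mul(-4, Pow(Mul(2, Pow(3, Rational(1, 2))), -1))), -1)) = Mul(1, Pow(Add(3, Mul(-4, Mul(Rational(1, 6), Pow(3, Rational(1, 2))))), -1)) = Mul(1, Pow(Add(3, Mul(Rational(-2, 3), Pow(3, Rational(1, 2)))), -1)) = Pow(Add(3, Mul(Rational(-2, 3), Pow(3, Rational(1, 2)))), -1)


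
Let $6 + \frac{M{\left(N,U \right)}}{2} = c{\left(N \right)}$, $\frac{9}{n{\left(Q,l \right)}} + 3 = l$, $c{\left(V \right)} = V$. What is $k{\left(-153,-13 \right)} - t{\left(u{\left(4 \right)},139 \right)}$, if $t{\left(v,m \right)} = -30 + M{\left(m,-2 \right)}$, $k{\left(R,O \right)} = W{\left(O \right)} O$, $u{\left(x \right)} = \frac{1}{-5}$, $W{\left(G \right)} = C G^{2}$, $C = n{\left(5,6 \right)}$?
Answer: $-6827$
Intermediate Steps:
$n{\left(Q,l \right)} = \frac{9}{-3 + l}$
$C = 3$ ($C = \frac{9}{-3 + 6} = \frac{9}{3} = 9 \cdot \frac{1}{3} = 3$)
$M{\left(N,U \right)} = -12 + 2 N$
$W{\left(G \right)} = 3 G^{2}$
$u{\left(x \right)} = - \frac{1}{5}$
$k{\left(R,O \right)} = 3 O^{3}$ ($k{\left(R,O \right)} = 3 O^{2} O = 3 O^{3}$)
$t{\left(v,m \right)} = -42 + 2 m$ ($t{\left(v,m \right)} = -30 + \left(-12 + 2 m\right) = -42 + 2 m$)
$k{\left(-153,-13 \right)} - t{\left(u{\left(4 \right)},139 \right)} = 3 \left(-13\right)^{3} - \left(-42 + 2 \cdot 139\right) = 3 \left(-2197\right) - \left(-42 + 278\right) = -6591 - 236 = -6827$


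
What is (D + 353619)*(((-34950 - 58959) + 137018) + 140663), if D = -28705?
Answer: 59710095608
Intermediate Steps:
(D + 353619)*(((-34950 - 58959) + 137018) + 140663) = (-28705 + 353619)*(((-34950 - 58959) + 137018) + 140663) = 324914*((-93909 + 137018) + 140663) = 324914*(43109 + 140663) = 324914*183772 = 59710095608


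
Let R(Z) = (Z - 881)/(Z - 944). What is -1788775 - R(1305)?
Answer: -645748199/361 ≈ -1.7888e+6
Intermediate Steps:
R(Z) = (-881 + Z)/(-944 + Z)
-1788775 - R(1305) = -1788775 - (-881 + 1305)/(-944 + 1305) = -1788775 - 424/361 = -645748199/361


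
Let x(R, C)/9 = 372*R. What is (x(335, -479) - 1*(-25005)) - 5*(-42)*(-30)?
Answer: 1140285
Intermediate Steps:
x(R, C) = 3348*R (x(R, C) = 9*(372*R) = 3348*R)
(x(335, -479) - 1*(-25005)) - 5*(-42)*(-30) = (3348*335 - 1*(-25005)) - 5*(-42)*(-30) = (1121580 + 25005) + 210*(-30) = 1146585 - 6300 = 1140285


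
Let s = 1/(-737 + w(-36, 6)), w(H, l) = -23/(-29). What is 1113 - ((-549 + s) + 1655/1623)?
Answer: 57554757917/34651050 ≈ 1661.0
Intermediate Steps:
w(H, l) = 23/29 (w(H, l) = -23*(-1/29) = 23/29)
s = -29/21350 (s = 1/(-737 + 23/29) = 1/(-21350/29) = -29/21350 ≈ -0.0013583)
1113 - ((-549 + s) + 1655/1623) = 1113 - ((-549 - 29/21350) + 1655/1623) = 1113 - (-11721179/21350 + 1655*(1/1623)) = 1113 - (-11721179/21350 + 1655/1623) = 1113 - 1*(-18988139267/34651050) = 1113 + 18988139267/34651050 = 57554757917/34651050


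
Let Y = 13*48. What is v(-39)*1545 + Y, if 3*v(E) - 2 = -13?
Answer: -5041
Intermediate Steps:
v(E) = -11/3 (v(E) = ⅔ + (⅓)*(-13) = ⅔ - 13/3 = -11/3)
Y = 624
v(-39)*1545 + Y = -11/3*1545 + 624 = -5665 + 624 = -5041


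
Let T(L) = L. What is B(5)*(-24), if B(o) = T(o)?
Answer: -120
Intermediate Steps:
B(o) = o
B(5)*(-24) = 5*(-24) = -120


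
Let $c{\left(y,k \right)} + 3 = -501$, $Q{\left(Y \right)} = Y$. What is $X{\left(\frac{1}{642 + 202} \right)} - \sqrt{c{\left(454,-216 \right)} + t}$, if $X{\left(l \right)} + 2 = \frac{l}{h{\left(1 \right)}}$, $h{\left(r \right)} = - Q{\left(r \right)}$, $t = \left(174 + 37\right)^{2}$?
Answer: $- \frac{1689}{844} - \sqrt{44017} \approx -211.8$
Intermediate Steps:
$c{\left(y,k \right)} = -504$ ($c{\left(y,k \right)} = -3 - 501 = -504$)
$t = 44521$ ($t = 211^{2} = 44521$)
$h{\left(r \right)} = - r$
$X{\left(l \right)} = -2 - l$ ($X{\left(l \right)} = -2 + \frac{l}{\left(-1\right) 1} = -2 + \frac{l}{-1} = -2 + l \left(-1\right) = -2 - l$)
$X{\left(\frac{1}{642 + 202} \right)} - \sqrt{c{\left(454,-216 \right)} + t} = \left(-2 - \frac{1}{642 + 202}\right) - \sqrt{-504 + 44521} = \left(-2 - \frac{1}{844}\right) - \sqrt{44017} = - \frac{1689}{844} - \sqrt{44017}$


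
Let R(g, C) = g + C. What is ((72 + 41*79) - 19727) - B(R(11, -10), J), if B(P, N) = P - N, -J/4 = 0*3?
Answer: -16417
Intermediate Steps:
J = 0 (J = -0*3 = -4*0 = 0)
R(g, C) = C + g
((72 + 41*79) - 19727) - B(R(11, -10), J) = ((72 + 41*79) - 19727) - ((-10 + 11) - 1*0) = ((72 + 3239) - 19727) - (1 + 0) = (3311 - 19727) - 1*1 = -16416 - 1 = -16417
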